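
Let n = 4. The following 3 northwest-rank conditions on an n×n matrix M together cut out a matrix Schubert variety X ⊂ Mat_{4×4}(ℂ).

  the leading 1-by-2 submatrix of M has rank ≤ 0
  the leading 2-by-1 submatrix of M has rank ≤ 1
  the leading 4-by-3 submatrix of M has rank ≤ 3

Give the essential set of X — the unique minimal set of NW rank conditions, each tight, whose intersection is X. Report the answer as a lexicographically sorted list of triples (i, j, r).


Computing R[i][j] = min implied NW-rank bound (n=4, 3 conditions):

  row 1: 0 | 0 | 1 | 1
  row 2: 1 | 1 | 2 | 2
  row 3: 1 | 2 | 3 | 3
  row 4: 1 | 2 | 3 | 4

second differences of R give the permutation w = (3, 1, 2, 4).

1 SE-corner of the 2-cell Rothe diagram gives Ess(w):

[(1, 2, 0)]


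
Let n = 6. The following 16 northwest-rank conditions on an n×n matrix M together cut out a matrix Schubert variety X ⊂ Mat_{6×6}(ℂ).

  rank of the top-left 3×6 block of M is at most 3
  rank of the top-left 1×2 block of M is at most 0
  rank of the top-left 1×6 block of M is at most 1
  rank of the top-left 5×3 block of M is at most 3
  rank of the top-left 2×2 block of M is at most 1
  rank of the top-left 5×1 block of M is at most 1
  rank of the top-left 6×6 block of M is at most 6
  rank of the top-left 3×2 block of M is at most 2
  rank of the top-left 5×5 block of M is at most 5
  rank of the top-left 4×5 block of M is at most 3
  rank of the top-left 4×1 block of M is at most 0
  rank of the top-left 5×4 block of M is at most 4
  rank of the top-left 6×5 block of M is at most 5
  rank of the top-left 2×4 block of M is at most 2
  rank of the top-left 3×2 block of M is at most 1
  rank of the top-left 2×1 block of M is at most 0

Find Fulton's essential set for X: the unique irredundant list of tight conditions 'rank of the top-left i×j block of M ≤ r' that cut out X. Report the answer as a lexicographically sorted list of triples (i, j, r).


Propagating the 16 rank bounds to every northwest block:

  R[1]: 0  0  1  1  1  1
  R[2]: 0  1  2  2  2  2
  R[3]: 0  1  2  3  3  3
  R[4]: 0  1  2  3  3  4
  R[5]: 1  2  3  4  4  5
  R[6]: 1  2  3  4  5  6

second differences of R give the permutation w = (3, 2, 4, 6, 1, 5).

ℓ(w)=6; the 3 essential cells (i,j,r):

[(1, 2, 0), (4, 1, 0), (4, 5, 3)]


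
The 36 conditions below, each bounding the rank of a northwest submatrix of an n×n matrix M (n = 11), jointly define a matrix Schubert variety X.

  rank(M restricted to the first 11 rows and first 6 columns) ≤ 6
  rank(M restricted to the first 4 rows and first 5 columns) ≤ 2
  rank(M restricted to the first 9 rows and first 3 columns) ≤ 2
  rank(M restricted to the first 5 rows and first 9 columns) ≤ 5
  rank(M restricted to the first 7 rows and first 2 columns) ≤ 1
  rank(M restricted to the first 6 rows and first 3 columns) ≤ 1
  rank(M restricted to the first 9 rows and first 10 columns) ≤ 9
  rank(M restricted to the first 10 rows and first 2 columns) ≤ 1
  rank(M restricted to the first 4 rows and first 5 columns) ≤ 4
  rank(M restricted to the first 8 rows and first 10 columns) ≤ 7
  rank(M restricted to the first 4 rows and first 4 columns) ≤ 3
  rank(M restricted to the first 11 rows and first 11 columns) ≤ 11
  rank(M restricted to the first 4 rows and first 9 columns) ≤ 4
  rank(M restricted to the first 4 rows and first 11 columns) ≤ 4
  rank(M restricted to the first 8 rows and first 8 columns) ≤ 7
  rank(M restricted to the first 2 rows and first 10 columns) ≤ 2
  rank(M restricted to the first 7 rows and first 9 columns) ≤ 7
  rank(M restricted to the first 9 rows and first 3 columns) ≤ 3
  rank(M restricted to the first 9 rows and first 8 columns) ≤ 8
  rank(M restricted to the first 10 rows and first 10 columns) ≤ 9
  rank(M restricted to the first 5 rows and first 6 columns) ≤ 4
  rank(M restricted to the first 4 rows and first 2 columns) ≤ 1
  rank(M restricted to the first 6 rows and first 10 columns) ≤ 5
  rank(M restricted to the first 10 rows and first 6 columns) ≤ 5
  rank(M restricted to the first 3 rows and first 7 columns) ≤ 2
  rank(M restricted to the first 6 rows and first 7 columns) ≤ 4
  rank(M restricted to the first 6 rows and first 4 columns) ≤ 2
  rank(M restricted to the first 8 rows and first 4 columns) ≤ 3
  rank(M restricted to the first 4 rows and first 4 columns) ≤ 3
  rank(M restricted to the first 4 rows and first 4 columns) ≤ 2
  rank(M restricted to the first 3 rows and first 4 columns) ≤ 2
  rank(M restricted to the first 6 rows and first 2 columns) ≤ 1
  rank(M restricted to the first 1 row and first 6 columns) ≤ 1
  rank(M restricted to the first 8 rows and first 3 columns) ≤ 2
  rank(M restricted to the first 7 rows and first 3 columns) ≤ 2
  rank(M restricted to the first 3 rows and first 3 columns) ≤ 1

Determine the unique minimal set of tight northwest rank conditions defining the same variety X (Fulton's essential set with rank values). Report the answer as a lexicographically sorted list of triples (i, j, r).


Rank table r_w(11×11) implied by the 36 constraints:

  R[1]: 1, 1, 1, 1, 1, 1, 1, 1, 1, 1, 1
  R[2]: 1, 1, 1, 2, 2, 2, 2, 2, 2, 2, 2
  R[3]: 1, 1, 1, 2, 2, 2, 2, 3, 3, 3, 3
  R[4]: 1, 1, 1, 2, 2, 3, 3, 4, 4, 4, 4
  R[5]: 1, 1, 1, 2, 3, 4, 4, 5, 5, 5, 5
  R[6]: 1, 1, 1, 2, 3, 4, 4, 5, 5, 5, 6
  R[7]: 1, 1, 2, 3, 4, 5, 5, 6, 6, 6, 7
  R[8]: 1, 1, 2, 3, 4, 5, 6, 7, 7, 7, 8
  R[9]: 1, 1, 2, 3, 4, 5, 6, 7, 8, 8, 9
  R[10]: 1, 1, 2, 3, 4, 5, 6, 7, 8, 9, 10
  R[11]: 1, 2, 3, 4, 5, 6, 7, 8, 9, 10, 11

so w = (1, 4, 8, 6, 5, 11, 3, 7, 9, 10, 2).

ℓ(w)=21; the 6 essential cells (i,j,r):

[(3, 7, 2), (4, 5, 2), (6, 3, 1), (6, 7, 4), (6, 10, 5), (10, 2, 1)]


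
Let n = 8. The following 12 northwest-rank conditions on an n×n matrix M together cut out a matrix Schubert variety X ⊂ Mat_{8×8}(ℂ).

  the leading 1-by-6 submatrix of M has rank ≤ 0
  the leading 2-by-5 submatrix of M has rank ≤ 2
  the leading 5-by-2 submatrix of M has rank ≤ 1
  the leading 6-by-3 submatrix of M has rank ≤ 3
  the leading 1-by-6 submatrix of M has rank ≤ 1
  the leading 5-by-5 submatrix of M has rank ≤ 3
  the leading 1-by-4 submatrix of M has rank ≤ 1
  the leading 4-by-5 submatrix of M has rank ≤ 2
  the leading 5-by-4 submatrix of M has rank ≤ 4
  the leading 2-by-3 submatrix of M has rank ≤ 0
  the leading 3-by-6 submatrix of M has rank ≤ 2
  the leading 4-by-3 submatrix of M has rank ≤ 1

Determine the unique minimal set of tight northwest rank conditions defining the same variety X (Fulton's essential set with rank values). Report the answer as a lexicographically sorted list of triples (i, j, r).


The tightest implied rank at each (i,j), from the 12 conditions:

  row 1: 0 0 0 0 0 0 1 1
  row 2: 0 0 0 1 1 1 2 2
  row 3: 1 1 1 2 2 2 3 3
  row 4: 1 1 1 2 2 3 4 4
  row 5: 1 1 2 3 3 4 5 5
  row 6: 1 2 3 4 4 5 6 6
  row 7: 1 2 3 4 5 6 7 7
  row 8: 1 2 3 4 5 6 7 8

hence w(1..8) = (7, 4, 1, 6, 3, 2, 5, 8).

Fulton essential set (5 of the 13 Rothe cells):

[(1, 6, 0), (2, 3, 0), (4, 3, 1), (4, 5, 2), (5, 2, 1)]


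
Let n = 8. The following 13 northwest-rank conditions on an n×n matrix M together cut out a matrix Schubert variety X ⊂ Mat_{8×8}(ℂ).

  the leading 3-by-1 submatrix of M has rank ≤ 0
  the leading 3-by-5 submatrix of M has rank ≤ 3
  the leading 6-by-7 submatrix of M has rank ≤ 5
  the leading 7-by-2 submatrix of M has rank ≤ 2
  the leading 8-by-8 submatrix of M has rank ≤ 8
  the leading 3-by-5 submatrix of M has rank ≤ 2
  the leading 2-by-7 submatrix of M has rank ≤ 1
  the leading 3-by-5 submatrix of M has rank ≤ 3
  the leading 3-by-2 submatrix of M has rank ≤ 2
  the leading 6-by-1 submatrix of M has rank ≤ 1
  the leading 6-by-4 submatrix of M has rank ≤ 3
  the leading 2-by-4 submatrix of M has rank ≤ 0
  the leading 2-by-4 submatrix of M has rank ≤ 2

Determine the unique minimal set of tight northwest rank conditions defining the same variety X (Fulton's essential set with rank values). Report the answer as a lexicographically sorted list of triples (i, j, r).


Computing R[i][j] = min implied NW-rank bound (n=8, 13 conditions):

  row 1: 0, 0, 0, 0, 1, 1, 1, 1
  row 2: 0, 0, 0, 0, 1, 1, 1, 2
  row 3: 0, 1, 1, 1, 2, 2, 2, 3
  row 4: 1, 2, 2, 2, 3, 3, 3, 4
  row 5: 1, 2, 3, 3, 4, 4, 4, 5
  row 6: 1, 2, 3, 3, 4, 5, 5, 6
  row 7: 1, 2, 3, 4, 5, 6, 6, 7
  row 8: 1, 2, 3, 4, 5, 6, 7, 8

second differences of R give the permutation w = (5, 8, 2, 1, 3, 6, 4, 7).

Fulton essential set (4 of the 12 Rothe cells):

[(2, 4, 0), (2, 7, 1), (3, 1, 0), (6, 4, 3)]


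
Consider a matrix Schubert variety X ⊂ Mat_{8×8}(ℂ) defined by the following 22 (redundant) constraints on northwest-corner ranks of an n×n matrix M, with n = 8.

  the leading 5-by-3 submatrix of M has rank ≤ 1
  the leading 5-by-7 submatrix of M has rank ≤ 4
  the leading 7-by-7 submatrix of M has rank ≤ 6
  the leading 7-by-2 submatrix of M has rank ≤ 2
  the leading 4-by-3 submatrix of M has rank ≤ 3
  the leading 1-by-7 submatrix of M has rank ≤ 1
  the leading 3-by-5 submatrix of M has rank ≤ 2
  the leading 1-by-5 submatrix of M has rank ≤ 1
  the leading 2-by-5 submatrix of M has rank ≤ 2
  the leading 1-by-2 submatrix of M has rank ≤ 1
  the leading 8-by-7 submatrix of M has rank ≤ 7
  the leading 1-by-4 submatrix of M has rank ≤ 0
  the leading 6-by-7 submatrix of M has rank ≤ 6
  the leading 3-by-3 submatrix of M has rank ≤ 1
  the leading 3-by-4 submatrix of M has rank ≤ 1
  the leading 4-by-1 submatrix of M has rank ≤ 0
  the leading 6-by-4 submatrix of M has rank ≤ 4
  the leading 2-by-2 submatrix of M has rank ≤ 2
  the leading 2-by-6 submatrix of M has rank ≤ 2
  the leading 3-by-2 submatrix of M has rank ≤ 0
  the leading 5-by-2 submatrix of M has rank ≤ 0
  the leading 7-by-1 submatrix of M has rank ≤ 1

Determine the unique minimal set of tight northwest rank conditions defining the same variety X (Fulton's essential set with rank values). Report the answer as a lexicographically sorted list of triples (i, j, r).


The tightest implied rank at each (i,j), from the 22 conditions:

  R[1]: 0 0 0 0 1 1 1 1
  R[2]: 0 0 1 1 2 2 2 2
  R[3]: 0 0 1 1 2 3 3 3
  R[4]: 0 0 1 2 3 4 4 4
  R[5]: 0 0 1 2 3 4 4 5
  R[6]: 1 1 2 3 4 5 5 6
  R[7]: 1 2 3 4 5 6 6 7
  R[8]: 1 2 3 4 5 6 7 8

so w = (5, 3, 6, 4, 8, 1, 2, 7).

Fulton essential set (4 of the 14 Rothe cells):

[(1, 4, 0), (3, 4, 1), (5, 2, 0), (5, 7, 4)]


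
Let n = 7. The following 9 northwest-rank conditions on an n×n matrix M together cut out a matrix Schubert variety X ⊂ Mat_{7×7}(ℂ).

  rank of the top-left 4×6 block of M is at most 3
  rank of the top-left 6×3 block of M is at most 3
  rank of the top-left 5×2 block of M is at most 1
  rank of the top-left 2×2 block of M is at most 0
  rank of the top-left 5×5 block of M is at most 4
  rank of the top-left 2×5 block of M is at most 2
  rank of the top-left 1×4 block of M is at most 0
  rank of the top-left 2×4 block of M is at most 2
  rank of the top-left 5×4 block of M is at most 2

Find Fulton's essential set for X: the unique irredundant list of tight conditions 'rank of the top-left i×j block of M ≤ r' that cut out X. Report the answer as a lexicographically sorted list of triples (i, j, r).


Rank table r_w(7×7) implied by the 9 constraints:

  row 1: 0 0 0 0 1 1 1
  row 2: 0 0 1 1 2 2 2
  row 3: 1 1 2 2 3 3 3
  row 4: 1 1 2 2 3 3 4
  row 5: 1 1 2 2 3 4 5
  row 6: 1 2 3 3 4 5 6
  row 7: 1 2 3 4 5 6 7

second differences of R give the permutation w = (5, 3, 1, 7, 6, 2, 4).

|D(w)|=11, |Ess(w)|=5:

[(1, 4, 0), (2, 2, 0), (4, 6, 3), (5, 2, 1), (5, 4, 2)]


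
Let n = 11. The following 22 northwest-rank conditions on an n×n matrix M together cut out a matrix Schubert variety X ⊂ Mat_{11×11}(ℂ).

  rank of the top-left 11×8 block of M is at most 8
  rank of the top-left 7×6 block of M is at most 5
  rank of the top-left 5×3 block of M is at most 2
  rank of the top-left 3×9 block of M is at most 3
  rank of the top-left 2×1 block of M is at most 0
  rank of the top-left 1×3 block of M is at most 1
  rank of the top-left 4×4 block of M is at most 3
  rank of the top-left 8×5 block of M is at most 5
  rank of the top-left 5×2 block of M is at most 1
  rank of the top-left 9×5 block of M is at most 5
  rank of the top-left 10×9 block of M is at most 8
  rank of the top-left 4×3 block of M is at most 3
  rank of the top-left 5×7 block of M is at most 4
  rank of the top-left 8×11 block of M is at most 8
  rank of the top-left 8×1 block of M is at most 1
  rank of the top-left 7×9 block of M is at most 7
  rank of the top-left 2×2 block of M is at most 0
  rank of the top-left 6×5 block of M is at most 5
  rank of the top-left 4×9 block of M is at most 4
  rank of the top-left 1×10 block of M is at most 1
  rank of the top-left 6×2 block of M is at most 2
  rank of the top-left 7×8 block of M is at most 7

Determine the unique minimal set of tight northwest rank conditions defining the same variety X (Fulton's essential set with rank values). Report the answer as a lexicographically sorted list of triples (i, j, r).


Propagating the 22 rank bounds to every northwest block:

  i=1: 0, 0, 1, 1, 1, 1, 1, 1, 1, 1, 1
  i=2: 0, 0, 1, 2, 2, 2, 2, 2, 2, 2, 2
  i=3: 1, 1, 2, 3, 3, 3, 3, 3, 3, 3, 3
  i=4: 1, 1, 2, 3, 4, 4, 4, 4, 4, 4, 4
  i=5: 1, 1, 2, 3, 4, 4, 4, 5, 5, 5, 5
  i=6: 1, 2, 3, 4, 5, 5, 5, 6, 6, 6, 6
  i=7: 1, 2, 3, 4, 5, 5, 6, 7, 7, 7, 7
  i=8: 1, 2, 3, 4, 5, 6, 7, 8, 8, 8, 8
  i=9: 1, 2, 3, 4, 5, 6, 7, 8, 8, 9, 9
  i=10: 1, 2, 3, 4, 5, 6, 7, 8, 8, 9, 10
  i=11: 1, 2, 3, 4, 5, 6, 7, 8, 9, 10, 11

hence w(1..11) = (3, 4, 1, 5, 8, 2, 7, 6, 10, 11, 9).

|D(w)|=11, |Ess(w)|=5:

[(2, 2, 0), (5, 2, 1), (5, 7, 4), (7, 6, 5), (10, 9, 8)]


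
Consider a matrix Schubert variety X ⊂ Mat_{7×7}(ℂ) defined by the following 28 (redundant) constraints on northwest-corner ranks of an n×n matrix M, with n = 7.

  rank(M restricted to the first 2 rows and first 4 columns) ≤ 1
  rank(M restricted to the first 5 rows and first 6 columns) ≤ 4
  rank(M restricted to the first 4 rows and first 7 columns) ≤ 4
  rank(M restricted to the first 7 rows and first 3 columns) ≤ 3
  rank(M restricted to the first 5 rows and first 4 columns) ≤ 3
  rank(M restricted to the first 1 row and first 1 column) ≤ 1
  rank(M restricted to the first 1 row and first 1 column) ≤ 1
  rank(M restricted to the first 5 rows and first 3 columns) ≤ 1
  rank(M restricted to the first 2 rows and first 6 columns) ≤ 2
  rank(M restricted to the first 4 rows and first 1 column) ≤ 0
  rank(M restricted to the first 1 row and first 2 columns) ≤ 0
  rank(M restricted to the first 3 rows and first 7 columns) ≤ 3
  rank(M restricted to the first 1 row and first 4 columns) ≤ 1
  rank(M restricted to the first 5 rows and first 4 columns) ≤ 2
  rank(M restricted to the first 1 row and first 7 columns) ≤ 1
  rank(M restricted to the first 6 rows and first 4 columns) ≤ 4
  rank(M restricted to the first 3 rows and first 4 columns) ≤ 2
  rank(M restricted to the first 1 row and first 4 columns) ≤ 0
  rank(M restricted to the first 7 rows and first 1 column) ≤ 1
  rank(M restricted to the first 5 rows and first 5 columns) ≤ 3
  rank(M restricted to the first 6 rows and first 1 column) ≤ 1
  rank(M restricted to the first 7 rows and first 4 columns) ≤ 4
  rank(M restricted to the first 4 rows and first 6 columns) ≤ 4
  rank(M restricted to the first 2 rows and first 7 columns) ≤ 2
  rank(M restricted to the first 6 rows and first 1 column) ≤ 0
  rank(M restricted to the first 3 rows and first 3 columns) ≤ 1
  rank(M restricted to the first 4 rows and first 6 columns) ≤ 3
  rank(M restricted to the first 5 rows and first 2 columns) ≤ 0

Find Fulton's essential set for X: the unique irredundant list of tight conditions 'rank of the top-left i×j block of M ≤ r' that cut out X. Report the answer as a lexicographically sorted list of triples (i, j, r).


Computing R[i][j] = min implied NW-rank bound (n=7, 28 conditions):

  0, 0, 0, 0, 1, 1, 1
  0, 0, 1, 1, 2, 2, 2
  0, 0, 1, 2, 3, 3, 3
  0, 0, 1, 2, 3, 3, 4
  0, 0, 1, 2, 3, 4, 5
  0, 1, 2, 3, 4, 5, 6
  1, 2, 3, 4, 5, 6, 7

giving w = (5, 3, 4, 7, 6, 2, 1) via Δ²R.

|D(w)|=14, |Ess(w)|=4:

[(1, 4, 0), (4, 6, 3), (5, 2, 0), (6, 1, 0)]


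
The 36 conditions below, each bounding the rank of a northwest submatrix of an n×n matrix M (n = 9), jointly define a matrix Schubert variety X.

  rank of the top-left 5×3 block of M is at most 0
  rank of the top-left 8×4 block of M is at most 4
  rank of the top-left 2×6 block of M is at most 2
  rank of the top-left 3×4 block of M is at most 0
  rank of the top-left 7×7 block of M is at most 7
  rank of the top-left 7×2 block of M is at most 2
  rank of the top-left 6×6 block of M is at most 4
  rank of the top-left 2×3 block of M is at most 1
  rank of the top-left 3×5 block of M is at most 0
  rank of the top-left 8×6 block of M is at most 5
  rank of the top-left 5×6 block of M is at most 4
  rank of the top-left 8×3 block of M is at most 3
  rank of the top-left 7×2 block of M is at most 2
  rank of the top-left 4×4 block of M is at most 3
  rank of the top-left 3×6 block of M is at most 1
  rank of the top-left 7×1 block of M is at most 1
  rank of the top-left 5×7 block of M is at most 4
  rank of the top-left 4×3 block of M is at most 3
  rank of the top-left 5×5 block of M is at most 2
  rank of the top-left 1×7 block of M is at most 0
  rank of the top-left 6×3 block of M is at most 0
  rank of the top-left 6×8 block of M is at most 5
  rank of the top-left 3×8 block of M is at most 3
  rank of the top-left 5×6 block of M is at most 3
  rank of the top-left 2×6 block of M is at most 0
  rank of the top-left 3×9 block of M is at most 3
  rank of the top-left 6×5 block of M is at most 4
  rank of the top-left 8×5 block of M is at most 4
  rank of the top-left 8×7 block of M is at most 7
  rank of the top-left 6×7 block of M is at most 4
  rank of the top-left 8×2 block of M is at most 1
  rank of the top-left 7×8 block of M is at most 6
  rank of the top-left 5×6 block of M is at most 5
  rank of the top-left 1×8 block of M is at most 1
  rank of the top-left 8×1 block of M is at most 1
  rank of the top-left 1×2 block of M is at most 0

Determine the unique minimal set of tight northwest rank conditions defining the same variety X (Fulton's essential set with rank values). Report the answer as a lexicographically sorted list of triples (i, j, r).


Rank table r_w(9×9) implied by the 36 constraints:

  R[1]: 0 | 0 | 0 | 0 | 0 | 0 | 0 | 1 | 1
  R[2]: 0 | 0 | 0 | 0 | 0 | 0 | 1 | 2 | 2
  R[3]: 0 | 0 | 0 | 0 | 0 | 1 | 2 | 3 | 3
  R[4]: 0 | 0 | 0 | 1 | 1 | 2 | 3 | 4 | 4
  R[5]: 0 | 0 | 0 | 1 | 2 | 3 | 4 | 5 | 5
  R[6]: 0 | 0 | 0 | 1 | 2 | 3 | 4 | 5 | 6
  R[7]: 1 | 1 | 1 | 2 | 3 | 4 | 5 | 6 | 7
  R[8]: 1 | 1 | 2 | 3 | 4 | 5 | 6 | 7 | 8
  R[9]: 1 | 2 | 3 | 4 | 5 | 6 | 7 | 8 | 9

giving w = (8, 7, 6, 4, 5, 9, 1, 3, 2) via Δ²R.

|D(w)|=28, |Ess(w)|=5:

[(1, 7, 0), (2, 6, 0), (3, 5, 0), (6, 3, 0), (8, 2, 1)]


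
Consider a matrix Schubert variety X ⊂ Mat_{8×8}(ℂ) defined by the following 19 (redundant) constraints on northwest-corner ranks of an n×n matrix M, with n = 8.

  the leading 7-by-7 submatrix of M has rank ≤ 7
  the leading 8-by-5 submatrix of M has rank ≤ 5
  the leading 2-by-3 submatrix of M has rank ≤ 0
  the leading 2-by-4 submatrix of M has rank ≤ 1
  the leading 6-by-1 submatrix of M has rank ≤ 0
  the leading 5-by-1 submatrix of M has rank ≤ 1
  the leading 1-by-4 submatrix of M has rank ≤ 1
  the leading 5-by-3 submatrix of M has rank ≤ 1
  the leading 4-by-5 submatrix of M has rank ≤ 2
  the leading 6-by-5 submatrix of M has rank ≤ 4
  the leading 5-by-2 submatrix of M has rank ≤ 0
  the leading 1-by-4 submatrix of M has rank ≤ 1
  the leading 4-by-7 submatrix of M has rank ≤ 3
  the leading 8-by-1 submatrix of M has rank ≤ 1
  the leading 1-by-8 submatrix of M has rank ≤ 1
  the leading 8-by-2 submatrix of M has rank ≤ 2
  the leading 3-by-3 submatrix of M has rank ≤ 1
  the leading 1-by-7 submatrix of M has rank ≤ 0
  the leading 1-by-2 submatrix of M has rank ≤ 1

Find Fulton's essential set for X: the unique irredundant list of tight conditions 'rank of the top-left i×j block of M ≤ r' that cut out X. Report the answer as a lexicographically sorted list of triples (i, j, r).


Reconstructing r_w from the 19 given conditions:

  row 1: 0  0  0  0  0  0  0  1
  row 2: 0  0  0  1  1  1  1  2
  row 3: 0  0  1  2  2  2  2  3
  row 4: 0  0  1  2  2  3  3  4
  row 5: 0  0  1  2  3  4  4  5
  row 6: 0  1  2  3  4  5  5  6
  row 7: 1  2  3  4  5  6  6  7
  row 8: 1  2  3  4  5  6  7  8

reading off 1-entries of Δ²R: w = (8, 4, 3, 6, 5, 2, 1, 7).

Rothe diagram D(w) (18 cells), 5 SE-corners (essential conditions):

[(1, 7, 0), (2, 3, 0), (4, 5, 2), (5, 2, 0), (6, 1, 0)]


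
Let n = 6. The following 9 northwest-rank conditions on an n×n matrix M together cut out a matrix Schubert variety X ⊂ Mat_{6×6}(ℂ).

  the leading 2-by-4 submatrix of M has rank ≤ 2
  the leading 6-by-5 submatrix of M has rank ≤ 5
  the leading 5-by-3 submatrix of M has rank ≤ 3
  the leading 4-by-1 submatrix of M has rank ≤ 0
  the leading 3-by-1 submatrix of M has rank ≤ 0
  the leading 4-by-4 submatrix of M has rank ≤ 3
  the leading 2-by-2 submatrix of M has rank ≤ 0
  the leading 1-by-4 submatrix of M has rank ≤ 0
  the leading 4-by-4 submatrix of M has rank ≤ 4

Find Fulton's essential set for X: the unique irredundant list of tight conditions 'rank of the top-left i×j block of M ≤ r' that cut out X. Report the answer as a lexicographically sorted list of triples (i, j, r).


Rank table r_w(6×6) implied by the 9 constraints:

  i=1: 0, 0, 0, 0, 1, 1
  i=2: 0, 0, 1, 1, 2, 2
  i=3: 0, 1, 2, 2, 3, 3
  i=4: 0, 1, 2, 3, 4, 4
  i=5: 1, 2, 3, 4, 5, 5
  i=6: 1, 2, 3, 4, 5, 6

hence w(1..6) = (5, 3, 2, 4, 1, 6).

3 SE-corners of the 8-cell Rothe diagram give Ess(w):

[(1, 4, 0), (2, 2, 0), (4, 1, 0)]


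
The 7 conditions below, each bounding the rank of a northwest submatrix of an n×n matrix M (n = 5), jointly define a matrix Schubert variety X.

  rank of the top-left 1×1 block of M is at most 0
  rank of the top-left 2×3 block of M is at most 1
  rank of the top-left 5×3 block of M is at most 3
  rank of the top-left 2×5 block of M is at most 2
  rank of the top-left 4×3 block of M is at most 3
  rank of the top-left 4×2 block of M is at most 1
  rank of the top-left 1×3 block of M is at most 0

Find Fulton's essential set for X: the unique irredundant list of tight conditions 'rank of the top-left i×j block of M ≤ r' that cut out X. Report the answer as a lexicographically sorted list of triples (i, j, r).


Recovering R(i,j) via the rank-extension bound from the 7 conditions:

  row 1: 0 | 0 | 0 | 1 | 1
  row 2: 1 | 1 | 1 | 2 | 2
  row 3: 1 | 1 | 2 | 3 | 3
  row 4: 1 | 1 | 2 | 3 | 4
  row 5: 1 | 2 | 3 | 4 | 5

reading off 1-entries of Δ²R: w = (4, 1, 3, 5, 2).

Fulton essential set (2 of the 5 Rothe cells):

[(1, 3, 0), (4, 2, 1)]


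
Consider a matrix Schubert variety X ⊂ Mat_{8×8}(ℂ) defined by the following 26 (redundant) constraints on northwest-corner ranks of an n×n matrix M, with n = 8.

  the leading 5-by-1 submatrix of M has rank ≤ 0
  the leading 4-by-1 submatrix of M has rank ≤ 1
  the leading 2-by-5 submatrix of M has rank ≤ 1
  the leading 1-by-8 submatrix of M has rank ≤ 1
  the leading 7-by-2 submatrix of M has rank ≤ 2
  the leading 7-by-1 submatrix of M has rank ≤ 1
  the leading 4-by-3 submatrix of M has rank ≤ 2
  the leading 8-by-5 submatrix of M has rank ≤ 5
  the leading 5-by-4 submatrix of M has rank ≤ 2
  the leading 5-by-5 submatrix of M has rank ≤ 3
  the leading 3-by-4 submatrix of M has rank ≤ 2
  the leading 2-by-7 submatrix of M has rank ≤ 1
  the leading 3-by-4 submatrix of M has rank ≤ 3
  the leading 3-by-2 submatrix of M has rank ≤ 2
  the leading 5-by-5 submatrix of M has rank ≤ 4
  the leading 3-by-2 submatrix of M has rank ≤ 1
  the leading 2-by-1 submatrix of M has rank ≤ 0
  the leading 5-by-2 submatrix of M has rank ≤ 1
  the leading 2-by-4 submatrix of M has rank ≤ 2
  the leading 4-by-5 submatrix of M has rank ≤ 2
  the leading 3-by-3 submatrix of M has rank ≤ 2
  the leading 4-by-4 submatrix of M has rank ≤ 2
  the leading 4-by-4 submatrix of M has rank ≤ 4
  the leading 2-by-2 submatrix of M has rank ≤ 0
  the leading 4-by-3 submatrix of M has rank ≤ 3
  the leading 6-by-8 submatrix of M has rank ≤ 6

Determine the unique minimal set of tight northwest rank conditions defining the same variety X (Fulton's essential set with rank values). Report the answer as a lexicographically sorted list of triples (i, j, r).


Computing R[i][j] = min implied NW-rank bound (n=8, 26 conditions):

  R[1]: 0, 0, 1, 1, 1, 1, 1, 1
  R[2]: 0, 0, 1, 1, 1, 1, 1, 2
  R[3]: 0, 1, 2, 2, 2, 2, 2, 3
  R[4]: 0, 1, 2, 2, 2, 3, 3, 4
  R[5]: 0, 1, 2, 2, 3, 4, 4, 5
  R[6]: 1, 2, 3, 3, 4, 5, 5, 6
  R[7]: 1, 2, 3, 4, 5, 6, 6, 7
  R[8]: 1, 2, 3, 4, 5, 6, 7, 8

hence w(1..8) = (3, 8, 2, 6, 5, 1, 4, 7).

5 SE-corners of the 14-cell Rothe diagram give Ess(w):

[(2, 2, 0), (2, 7, 1), (4, 5, 2), (5, 1, 0), (5, 4, 2)]


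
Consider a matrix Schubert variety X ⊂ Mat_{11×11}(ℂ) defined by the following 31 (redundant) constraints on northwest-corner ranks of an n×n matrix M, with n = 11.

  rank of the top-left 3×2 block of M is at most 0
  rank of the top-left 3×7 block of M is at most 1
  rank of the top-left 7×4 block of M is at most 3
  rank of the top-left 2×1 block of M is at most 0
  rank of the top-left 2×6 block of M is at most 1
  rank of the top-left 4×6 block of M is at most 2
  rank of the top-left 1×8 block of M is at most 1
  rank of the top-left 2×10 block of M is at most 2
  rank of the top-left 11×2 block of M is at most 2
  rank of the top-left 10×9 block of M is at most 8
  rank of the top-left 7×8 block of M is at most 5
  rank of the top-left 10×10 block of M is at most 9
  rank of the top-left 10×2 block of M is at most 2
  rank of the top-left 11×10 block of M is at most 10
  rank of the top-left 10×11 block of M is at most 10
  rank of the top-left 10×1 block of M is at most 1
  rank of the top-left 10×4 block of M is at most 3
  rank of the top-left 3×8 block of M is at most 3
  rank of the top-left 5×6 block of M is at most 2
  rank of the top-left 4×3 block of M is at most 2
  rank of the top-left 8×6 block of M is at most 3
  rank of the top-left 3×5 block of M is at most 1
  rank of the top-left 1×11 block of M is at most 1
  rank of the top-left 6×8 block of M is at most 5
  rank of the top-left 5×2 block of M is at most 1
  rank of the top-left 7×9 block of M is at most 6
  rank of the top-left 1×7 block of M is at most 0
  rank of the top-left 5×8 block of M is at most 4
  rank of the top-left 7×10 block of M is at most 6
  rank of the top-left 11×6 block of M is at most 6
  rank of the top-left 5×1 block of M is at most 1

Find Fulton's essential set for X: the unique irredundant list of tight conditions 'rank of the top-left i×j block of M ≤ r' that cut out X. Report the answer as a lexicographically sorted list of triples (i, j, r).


Recovering R(i,j) via the rank-extension bound from the 31 conditions:

  R[1]: 0, 0, 0, 0, 0, 0, 0, 1, 1, 1, 1
  R[2]: 0, 0, 1, 1, 1, 1, 1, 2, 2, 2, 2
  R[3]: 0, 0, 1, 1, 1, 1, 1, 2, 3, 3, 3
  R[4]: 1, 1, 2, 2, 2, 2, 2, 3, 4, 4, 4
  R[5]: 1, 1, 2, 2, 2, 2, 3, 4, 5, 5, 5
  R[6]: 1, 2, 3, 3, 3, 3, 4, 5, 6, 6, 6
  R[7]: 1, 2, 3, 3, 3, 3, 4, 5, 6, 6, 7
  R[8]: 1, 2, 3, 3, 3, 3, 4, 5, 6, 7, 8
  R[9]: 1, 2, 3, 3, 4, 4, 5, 6, 7, 8, 9
  R[10]: 1, 2, 3, 3, 4, 5, 6, 7, 8, 9, 10
  R[11]: 1, 2, 3, 4, 5, 6, 7, 8, 9, 10, 11

the unique w with this rank table is (8, 3, 9, 1, 7, 2, 11, 10, 5, 6, 4).

Fulton essential set (8 of the 28 Rothe cells):

[(1, 7, 0), (3, 2, 0), (3, 7, 1), (5, 2, 1), (5, 6, 2), (7, 10, 6), (8, 6, 3), (10, 4, 3)]


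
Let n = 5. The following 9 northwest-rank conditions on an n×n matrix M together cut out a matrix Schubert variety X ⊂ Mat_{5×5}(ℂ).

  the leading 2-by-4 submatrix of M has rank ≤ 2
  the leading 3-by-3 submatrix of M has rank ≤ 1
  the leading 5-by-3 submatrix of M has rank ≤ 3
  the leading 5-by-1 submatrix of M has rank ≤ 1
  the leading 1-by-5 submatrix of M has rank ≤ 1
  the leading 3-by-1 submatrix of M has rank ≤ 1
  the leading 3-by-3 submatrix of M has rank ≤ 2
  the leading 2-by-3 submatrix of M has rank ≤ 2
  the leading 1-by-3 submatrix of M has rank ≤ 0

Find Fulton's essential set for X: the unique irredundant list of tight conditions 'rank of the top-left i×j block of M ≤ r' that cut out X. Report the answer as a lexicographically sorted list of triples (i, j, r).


Recovering R(i,j) via the rank-extension bound from the 9 conditions:

  i=1: 0, 0, 0, 1, 1
  i=2: 1, 1, 1, 2, 2
  i=3: 1, 1, 1, 2, 3
  i=4: 1, 2, 2, 3, 4
  i=5: 1, 2, 3, 4, 5

reading off 1-entries of Δ²R: w = (4, 1, 5, 2, 3).

D(w) has 5 cells with 2 SE-corners; essential set:

[(1, 3, 0), (3, 3, 1)]


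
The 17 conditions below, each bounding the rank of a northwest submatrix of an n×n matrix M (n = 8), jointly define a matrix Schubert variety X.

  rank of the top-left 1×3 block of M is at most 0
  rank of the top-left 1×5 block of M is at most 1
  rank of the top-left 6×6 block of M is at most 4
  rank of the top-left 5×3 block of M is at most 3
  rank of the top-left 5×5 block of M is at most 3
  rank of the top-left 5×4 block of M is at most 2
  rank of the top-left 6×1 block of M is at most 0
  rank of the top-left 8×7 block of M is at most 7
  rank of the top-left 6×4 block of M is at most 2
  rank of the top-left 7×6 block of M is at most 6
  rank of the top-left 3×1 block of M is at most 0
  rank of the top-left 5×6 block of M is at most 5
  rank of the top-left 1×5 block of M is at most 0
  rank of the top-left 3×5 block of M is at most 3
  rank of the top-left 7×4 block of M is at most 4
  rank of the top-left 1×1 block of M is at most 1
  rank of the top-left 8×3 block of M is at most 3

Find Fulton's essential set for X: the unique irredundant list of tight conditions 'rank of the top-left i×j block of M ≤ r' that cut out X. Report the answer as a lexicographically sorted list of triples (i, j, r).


Reconstructing r_w from the 17 given conditions:

  0, 0, 0, 0, 0, 1, 1, 1
  0, 1, 1, 1, 1, 2, 2, 2
  0, 1, 2, 2, 2, 3, 3, 3
  0, 1, 2, 2, 3, 4, 4, 4
  0, 1, 2, 2, 3, 4, 5, 5
  0, 1, 2, 2, 3, 4, 5, 6
  1, 2, 3, 3, 4, 5, 6, 7
  1, 2, 3, 4, 5, 6, 7, 8

the unique w with this rank table is (6, 2, 3, 5, 7, 8, 1, 4).

Rothe diagram D(w) (13 cells), 3 SE-corners (essential conditions):

[(1, 5, 0), (6, 1, 0), (6, 4, 2)]


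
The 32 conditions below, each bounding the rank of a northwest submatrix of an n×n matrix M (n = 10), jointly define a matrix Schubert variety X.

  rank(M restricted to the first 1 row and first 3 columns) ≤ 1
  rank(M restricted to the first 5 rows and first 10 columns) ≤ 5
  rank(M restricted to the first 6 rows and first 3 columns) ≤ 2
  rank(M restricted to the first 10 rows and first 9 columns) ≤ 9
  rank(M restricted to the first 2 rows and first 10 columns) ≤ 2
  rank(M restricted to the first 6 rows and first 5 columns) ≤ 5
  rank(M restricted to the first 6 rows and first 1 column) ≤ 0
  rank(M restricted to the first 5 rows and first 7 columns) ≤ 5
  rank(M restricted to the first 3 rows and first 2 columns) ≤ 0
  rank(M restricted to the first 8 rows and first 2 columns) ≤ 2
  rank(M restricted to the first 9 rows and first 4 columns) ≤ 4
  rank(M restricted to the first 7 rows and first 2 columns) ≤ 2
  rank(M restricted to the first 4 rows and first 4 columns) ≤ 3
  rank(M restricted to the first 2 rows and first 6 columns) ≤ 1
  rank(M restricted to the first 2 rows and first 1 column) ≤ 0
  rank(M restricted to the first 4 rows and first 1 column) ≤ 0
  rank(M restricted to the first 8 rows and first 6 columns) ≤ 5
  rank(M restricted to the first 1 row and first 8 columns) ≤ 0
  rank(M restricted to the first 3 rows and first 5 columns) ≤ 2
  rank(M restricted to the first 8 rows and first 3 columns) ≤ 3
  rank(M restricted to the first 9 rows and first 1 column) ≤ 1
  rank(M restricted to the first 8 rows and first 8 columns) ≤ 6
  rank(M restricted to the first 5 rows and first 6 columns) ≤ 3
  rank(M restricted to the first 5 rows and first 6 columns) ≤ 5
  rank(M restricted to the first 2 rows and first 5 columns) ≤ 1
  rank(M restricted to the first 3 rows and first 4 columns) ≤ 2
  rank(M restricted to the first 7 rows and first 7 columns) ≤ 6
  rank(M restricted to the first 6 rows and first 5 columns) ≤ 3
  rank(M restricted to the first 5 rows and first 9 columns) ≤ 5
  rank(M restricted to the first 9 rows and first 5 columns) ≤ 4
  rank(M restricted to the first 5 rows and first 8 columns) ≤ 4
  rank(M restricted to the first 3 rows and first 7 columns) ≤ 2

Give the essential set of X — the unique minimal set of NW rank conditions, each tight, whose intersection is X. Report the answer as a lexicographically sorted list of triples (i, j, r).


Propagating the 32 rank bounds to every northwest block:

  row 1: 0 | 0 | 0 | 0 | 0 | 0 | 0 | 0 | 1 | 1
  row 2: 0 | 0 | 1 | 1 | 1 | 1 | 1 | 1 | 2 | 2
  row 3: 0 | 0 | 1 | 2 | 2 | 2 | 2 | 2 | 3 | 3
  row 4: 0 | 1 | 2 | 3 | 3 | 3 | 3 | 3 | 4 | 4
  row 5: 0 | 1 | 2 | 3 | 3 | 3 | 4 | 4 | 5 | 5
  row 6: 0 | 1 | 2 | 3 | 3 | 4 | 5 | 5 | 6 | 6
  row 7: 1 | 2 | 3 | 4 | 4 | 5 | 6 | 6 | 7 | 7
  row 8: 1 | 2 | 3 | 4 | 4 | 5 | 6 | 6 | 7 | 8
  row 9: 1 | 2 | 3 | 4 | 4 | 5 | 6 | 7 | 8 | 9
  row 10: 1 | 2 | 3 | 4 | 5 | 6 | 7 | 8 | 9 | 10

the unique w with this rank table is (9, 3, 4, 2, 7, 6, 1, 10, 8, 5).

|D(w)|=21, |Ess(w)|=7:

[(1, 8, 0), (3, 2, 0), (5, 6, 3), (6, 1, 0), (6, 5, 3), (8, 8, 6), (9, 5, 4)]


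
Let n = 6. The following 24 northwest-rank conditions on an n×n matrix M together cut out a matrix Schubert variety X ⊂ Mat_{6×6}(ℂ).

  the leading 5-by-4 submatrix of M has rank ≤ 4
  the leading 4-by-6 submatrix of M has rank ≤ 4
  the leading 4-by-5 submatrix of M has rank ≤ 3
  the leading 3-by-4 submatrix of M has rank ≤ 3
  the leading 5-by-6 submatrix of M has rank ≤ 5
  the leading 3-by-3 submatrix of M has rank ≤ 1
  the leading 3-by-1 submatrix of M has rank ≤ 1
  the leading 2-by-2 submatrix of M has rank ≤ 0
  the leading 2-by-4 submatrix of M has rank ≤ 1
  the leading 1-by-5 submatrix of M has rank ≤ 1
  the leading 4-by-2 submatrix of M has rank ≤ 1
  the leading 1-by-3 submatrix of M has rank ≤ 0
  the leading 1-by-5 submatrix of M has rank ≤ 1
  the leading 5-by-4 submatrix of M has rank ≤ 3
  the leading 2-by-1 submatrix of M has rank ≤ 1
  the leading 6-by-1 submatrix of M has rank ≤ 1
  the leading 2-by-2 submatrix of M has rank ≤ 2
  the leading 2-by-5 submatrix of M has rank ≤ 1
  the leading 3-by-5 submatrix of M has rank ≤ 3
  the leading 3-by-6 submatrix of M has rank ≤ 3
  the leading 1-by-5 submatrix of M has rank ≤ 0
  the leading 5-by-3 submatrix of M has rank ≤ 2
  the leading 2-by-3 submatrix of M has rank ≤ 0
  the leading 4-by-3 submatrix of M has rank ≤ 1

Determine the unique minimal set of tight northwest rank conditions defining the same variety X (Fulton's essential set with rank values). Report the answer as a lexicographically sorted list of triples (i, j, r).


The tightest implied rank at each (i,j), from the 24 conditions:

  i=1: 0 0 0 0 0 1
  i=2: 0 0 0 1 1 2
  i=3: 1 1 1 2 2 3
  i=4: 1 1 1 2 3 4
  i=5: 1 2 2 3 4 5
  i=6: 1 2 3 4 5 6

second differences of R give the permutation w = (6, 4, 1, 5, 2, 3).

|D(w)|=10, |Ess(w)|=3:

[(1, 5, 0), (2, 3, 0), (4, 3, 1)]


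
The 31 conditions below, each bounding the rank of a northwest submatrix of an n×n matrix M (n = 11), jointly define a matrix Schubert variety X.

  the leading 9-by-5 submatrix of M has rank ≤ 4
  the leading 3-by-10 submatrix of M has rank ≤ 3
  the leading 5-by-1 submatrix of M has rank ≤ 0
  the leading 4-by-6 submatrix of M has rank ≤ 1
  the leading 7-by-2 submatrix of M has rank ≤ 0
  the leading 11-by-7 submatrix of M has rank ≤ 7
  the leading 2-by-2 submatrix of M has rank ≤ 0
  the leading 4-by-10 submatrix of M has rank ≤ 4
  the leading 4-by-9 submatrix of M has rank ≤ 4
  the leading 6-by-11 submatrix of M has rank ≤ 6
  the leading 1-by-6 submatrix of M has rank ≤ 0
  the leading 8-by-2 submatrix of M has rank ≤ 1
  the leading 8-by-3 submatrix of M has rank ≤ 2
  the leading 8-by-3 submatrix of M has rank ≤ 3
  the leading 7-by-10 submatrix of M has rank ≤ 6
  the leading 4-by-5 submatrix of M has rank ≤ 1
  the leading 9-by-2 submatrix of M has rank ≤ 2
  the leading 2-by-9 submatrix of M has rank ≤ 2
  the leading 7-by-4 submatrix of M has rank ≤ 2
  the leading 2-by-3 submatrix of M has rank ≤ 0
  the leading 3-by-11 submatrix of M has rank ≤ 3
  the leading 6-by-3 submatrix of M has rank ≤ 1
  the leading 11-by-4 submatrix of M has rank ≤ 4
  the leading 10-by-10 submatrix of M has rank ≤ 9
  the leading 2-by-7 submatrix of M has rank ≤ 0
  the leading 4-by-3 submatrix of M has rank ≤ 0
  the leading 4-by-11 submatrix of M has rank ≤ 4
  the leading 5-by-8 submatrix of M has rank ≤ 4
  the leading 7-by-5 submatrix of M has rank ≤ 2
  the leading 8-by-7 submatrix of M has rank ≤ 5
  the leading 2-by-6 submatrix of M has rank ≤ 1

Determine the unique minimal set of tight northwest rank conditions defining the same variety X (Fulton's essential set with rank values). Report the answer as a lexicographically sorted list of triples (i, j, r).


Reconstructing r_w from the 31 given conditions:

  0, 0, 0, 0, 0, 0, 0, 1, 1, 1, 1
  0, 0, 0, 0, 0, 0, 0, 1, 2, 2, 2
  0, 0, 0, 1, 1, 1, 1, 2, 3, 3, 3
  0, 0, 0, 1, 1, 1, 2, 3, 4, 4, 4
  0, 0, 1, 2, 2, 2, 3, 4, 5, 5, 5
  0, 0, 1, 2, 2, 3, 4, 5, 6, 6, 6
  0, 0, 1, 2, 2, 3, 4, 5, 6, 6, 7
  1, 1, 2, 3, 3, 4, 5, 6, 7, 7, 8
  1, 2, 3, 4, 4, 5, 6, 7, 8, 8, 9
  1, 2, 3, 4, 5, 6, 7, 8, 9, 9, 10
  1, 2, 3, 4, 5, 6, 7, 8, 9, 10, 11

reading off 1-entries of Δ²R: w = (8, 9, 4, 7, 3, 6, 11, 1, 2, 5, 10).

D(w) has 31 cells with 6 SE-corners; essential set:

[(2, 7, 0), (4, 3, 0), (4, 6, 1), (7, 2, 0), (7, 5, 2), (7, 10, 6)]


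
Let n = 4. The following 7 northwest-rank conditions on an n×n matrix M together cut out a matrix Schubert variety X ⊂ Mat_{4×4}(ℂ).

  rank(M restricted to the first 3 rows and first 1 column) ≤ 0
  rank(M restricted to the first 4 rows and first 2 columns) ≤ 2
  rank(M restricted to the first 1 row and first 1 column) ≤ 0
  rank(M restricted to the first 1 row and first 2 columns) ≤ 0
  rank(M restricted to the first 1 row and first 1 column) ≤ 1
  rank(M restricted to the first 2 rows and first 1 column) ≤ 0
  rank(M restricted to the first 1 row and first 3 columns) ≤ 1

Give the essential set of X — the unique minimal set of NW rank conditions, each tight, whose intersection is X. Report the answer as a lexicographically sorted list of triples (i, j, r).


Rank table r_w(4×4) implied by the 7 constraints:

  R[1]: 0 0 1 1
  R[2]: 0 1 2 2
  R[3]: 0 1 2 3
  R[4]: 1 2 3 4

hence w(1..4) = (3, 2, 4, 1).

|D(w)|=4, |Ess(w)|=2:

[(1, 2, 0), (3, 1, 0)]


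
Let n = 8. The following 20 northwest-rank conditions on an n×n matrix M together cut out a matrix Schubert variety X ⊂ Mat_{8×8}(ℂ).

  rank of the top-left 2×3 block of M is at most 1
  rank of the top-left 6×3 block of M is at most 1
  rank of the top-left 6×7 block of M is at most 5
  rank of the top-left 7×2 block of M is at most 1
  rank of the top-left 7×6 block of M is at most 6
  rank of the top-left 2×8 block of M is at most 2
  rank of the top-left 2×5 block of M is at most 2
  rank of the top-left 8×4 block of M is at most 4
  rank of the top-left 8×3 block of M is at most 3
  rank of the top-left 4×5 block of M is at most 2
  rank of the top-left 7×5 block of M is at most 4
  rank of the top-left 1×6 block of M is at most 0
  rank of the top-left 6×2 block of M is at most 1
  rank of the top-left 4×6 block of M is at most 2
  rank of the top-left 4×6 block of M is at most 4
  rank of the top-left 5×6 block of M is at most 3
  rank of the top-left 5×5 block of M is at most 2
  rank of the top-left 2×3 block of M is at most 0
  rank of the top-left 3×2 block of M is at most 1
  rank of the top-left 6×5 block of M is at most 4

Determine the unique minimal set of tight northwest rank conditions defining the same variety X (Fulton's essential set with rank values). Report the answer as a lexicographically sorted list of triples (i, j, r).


Propagating the 20 rank bounds to every northwest block:

  0  0  0  0  0  0  1  1
  0  0  0  1  1  1  2  2
  1  1  1  2  2  2  3  3
  1  1  1  2  2  2  3  4
  1  1  1  2  2  3  4  5
  1  1  1  2  3  4  5  6
  1  1  2  3  4  5  6  7
  1  2  3  4  5  6  7  8

reading off 1-entries of Δ²R: w = (7, 4, 1, 8, 6, 5, 3, 2).

Rothe diagram D(w) (19 cells), 6 SE-corners (essential conditions):

[(1, 6, 0), (2, 3, 0), (4, 6, 2), (5, 5, 2), (6, 3, 1), (7, 2, 1)]
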